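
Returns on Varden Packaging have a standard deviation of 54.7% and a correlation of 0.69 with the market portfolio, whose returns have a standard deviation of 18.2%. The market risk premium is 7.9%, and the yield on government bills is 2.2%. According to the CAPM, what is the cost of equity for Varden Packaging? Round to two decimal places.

18.58%

β = ρ × σ_i / σ_m = 0.69 × 54.7% / 18.2% = 2.0738
E(R) = 2.2% + 2.0738 × 7.9% = 18.58%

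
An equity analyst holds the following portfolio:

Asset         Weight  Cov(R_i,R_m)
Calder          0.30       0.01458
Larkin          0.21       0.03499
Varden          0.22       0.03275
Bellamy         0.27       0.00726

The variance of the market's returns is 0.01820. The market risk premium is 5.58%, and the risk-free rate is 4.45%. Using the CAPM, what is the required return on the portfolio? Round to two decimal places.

β_Calder = 0.01458 / 0.01820 = 0.8011
β_Larkin = 0.03499 / 0.01820 = 1.9225
β_Varden = 0.03275 / 0.01820 = 1.7995
β_Bellamy = 0.00726 / 0.01820 = 0.3989
β_P = Σ w_i β_i = 0.30×0.8011 + 0.21×1.9225 + 0.22×1.7995 + 0.27×0.3989 = 1.1476
E(R_P) = R_f + β_P × MRP = 4.45% + 1.1476 × 5.58% = 10.85%

10.85%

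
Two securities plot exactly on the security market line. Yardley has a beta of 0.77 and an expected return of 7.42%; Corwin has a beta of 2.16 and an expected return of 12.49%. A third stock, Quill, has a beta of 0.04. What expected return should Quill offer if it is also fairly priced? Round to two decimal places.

MRP (SML slope) = (12.49% − 7.42%) / (2.16 − 0.77) = 5.07% / 1.39 = 3.6475%
R_f (intercept) = 7.42% − 0.77 × 3.6475% = 4.6114%
E(R_Quill) = R_f + β × MRP = 4.6114% + 0.04 × 3.6475% = 4.76%

4.76%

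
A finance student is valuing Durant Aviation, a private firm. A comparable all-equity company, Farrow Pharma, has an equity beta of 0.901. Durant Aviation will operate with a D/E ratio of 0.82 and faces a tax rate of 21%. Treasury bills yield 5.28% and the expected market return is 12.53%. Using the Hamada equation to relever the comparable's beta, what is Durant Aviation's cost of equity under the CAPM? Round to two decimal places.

β_L = β_U × [1 + (1 − t)(D/E)] = 0.901 × [1 + (1 − 0.21) × 0.82]
    = 0.901 × [1 + 0.79 × 0.82] = 0.901 × 1.6478 = 1.4847
MRP = 12.53% − 5.28% = 7.25%
E(R) = R_f + β_L × MRP = 5.28% + 1.4847 × 7.25% = 16.04%

16.04%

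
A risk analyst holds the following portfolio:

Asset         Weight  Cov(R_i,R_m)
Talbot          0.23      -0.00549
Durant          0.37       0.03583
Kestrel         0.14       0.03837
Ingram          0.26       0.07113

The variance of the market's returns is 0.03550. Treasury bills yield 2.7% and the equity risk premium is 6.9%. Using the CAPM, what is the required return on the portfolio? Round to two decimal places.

β_Talbot = -0.00549 / 0.03550 = -0.1546
β_Durant = 0.03583 / 0.03550 = 1.0093
β_Kestrel = 0.03837 / 0.03550 = 1.0808
β_Ingram = 0.07113 / 0.03550 = 2.0037
β_P = Σ w_i β_i = 0.23×-0.1546 + 0.37×1.0093 + 0.14×1.0808 + 0.26×2.0037 = 1.0102
E(R_P) = R_f + β_P × MRP = 2.7% + 1.0102 × 6.9% = 9.67%

9.67%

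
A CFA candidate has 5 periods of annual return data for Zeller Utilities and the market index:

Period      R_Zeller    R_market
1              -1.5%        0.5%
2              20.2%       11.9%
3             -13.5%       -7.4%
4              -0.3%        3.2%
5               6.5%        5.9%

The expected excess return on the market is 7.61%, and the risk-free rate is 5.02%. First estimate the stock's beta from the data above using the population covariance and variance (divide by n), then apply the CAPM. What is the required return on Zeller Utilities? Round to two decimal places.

Mean R_i = (-1.5 + 20.2 − 13.5 − 0.3 + 6.5) / 5 = 2.2800%
Mean R_m = (0.5 + 11.9 − 7.4 + 3.2 + 5.9) / 5 = 2.8200%
Σ(R_i − R̄_i)(R_m − R̄_m) = 344.7720  ⇒  Cov = 344.7720 / 5 = 68.9544
Σ(R_m − R̄_m)² = 201.9080  ⇒  Var(R_m) = 201.9080 / 5 = 40.3816
β = Cov / Var(R_m) = 68.9544 / 40.3816 = 1.7076
E(R) = R_f + β × MRP = 5.02% + 1.7076 × 7.61% = 18.01%

18.01%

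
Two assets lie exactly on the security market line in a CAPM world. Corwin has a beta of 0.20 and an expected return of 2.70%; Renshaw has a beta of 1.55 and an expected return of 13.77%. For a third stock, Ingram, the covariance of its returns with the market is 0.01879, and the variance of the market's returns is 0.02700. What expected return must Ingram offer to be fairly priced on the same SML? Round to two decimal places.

6.77%

MRP = (13.77% − 2.70%) / (1.55 − 0.20) = 8.2000%
R_f = 2.70% − 0.20 × 8.2000% = 1.0600%
β_Ingram = Cov / Var(R_m) = 0.01879 / 0.02700 = 0.6959
E(R_Ingram) = R_f + β × MRP = 1.0600% + 0.6959 × 8.2000% = 6.77%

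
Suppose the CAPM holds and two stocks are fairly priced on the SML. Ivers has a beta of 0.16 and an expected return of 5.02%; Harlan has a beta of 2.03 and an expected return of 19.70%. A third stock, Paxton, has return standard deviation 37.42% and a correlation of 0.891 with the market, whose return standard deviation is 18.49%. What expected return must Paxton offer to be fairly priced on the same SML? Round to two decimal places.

17.92%

MRP = (19.70% − 5.02%) / (2.03 − 0.16) = 7.8503%
R_f = 5.02% − 0.16 × 7.8503% = 3.7640%
β_Paxton = ρ·σ_i/σ_m = 0.891 × 37.42 / 18.49 = 1.8032
E(R_Paxton) = R_f + β × MRP = 3.7640% + 1.8032 × 7.8503% = 17.92%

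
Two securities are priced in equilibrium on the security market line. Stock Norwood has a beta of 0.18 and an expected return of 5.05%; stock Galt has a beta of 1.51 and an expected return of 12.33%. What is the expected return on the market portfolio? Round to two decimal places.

9.54%

Both satisfy E(R) = R_f + β·MRP, so the slope of the SML is
MRP = (12.33% − 5.05%) / (1.51 − 0.18) = 7.28% / 1.33 = 5.4737%
R_f = E(R_Norwood) − β_Norwood·MRP = 5.05% − 0.18 × 5.4737% = 4.0647%
E(R_m) = R_f + MRP = 4.0647% + 5.4737% = 9.54%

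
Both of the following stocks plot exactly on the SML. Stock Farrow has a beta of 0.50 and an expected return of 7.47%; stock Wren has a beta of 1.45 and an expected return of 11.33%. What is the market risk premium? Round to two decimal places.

4.06%

Both satisfy E(R) = R_f + β·MRP, so the slope of the SML is
MRP = (11.33% − 7.47%) / (1.45 − 0.50) = 3.86% / 0.95 = 4.0632%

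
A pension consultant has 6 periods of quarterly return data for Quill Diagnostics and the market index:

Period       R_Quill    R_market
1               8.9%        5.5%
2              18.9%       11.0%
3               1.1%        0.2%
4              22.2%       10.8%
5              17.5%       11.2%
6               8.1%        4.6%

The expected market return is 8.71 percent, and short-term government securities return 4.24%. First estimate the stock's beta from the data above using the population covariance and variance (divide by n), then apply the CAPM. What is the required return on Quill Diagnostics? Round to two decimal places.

Mean R_i = (8.9 + 18.9 + 1.1 + 22.2 + 17.5 + 8.1) / 6 = 12.7833%
Mean R_m = (5.5 + 11.0 + 0.2 + 10.8 + 11.2 + 4.6) / 6 = 7.2167%
Σ(R_i − R̄_i)(R_m − R̄_m) = 176.5717  ⇒  Cov = 176.5717 / 6 = 29.4286
Σ(R_m − R̄_m)² = 102.0483  ⇒  Var(R_m) = 102.0483 / 6 = 17.0081
β = Cov / Var(R_m) = 29.4286 / 17.0081 = 1.7303
MRP = 8.71% − 4.24% = 4.47%
E(R) = R_f + β × MRP = 4.24% + 1.7303 × 4.47% = 11.97%

11.97%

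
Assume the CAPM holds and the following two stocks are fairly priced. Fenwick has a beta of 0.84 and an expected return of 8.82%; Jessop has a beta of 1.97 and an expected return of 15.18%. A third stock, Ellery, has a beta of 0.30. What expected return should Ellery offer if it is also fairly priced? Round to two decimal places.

MRP (SML slope) = (15.18% − 8.82%) / (1.97 − 0.84) = 6.36% / 1.13 = 5.6283%
R_f (intercept) = 8.82% − 0.84 × 5.6283% = 4.0922%
E(R_Ellery) = R_f + β × MRP = 4.0922% + 0.30 × 5.6283% = 5.78%

5.78%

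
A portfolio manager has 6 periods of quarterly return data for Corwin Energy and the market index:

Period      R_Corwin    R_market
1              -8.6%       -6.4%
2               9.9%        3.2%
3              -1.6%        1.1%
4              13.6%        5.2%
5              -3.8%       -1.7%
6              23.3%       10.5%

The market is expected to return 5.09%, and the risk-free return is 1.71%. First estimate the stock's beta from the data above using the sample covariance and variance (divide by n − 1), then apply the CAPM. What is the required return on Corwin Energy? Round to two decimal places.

Mean R_i = (-8.6 + 9.9 − 1.6 + 13.6 − 3.8 + 23.3) / 6 = 5.4667%
Mean R_m = (-6.4 + 3.2 + 1.1 + 5.2 − 1.7 + 10.5) / 6 = 1.9833%
Σ(R_i − R̄_i)(R_m − R̄_m) = 341.7367  ⇒  Cov = 341.7367 / 5 = 68.3473
Σ(R_m − R̄_m)² = 168.9883  ⇒  Var(R_m) = 168.9883 / 5 = 33.7977
β = Cov / Var(R_m) = 68.3473 / 33.7977 = 2.0222
MRP = 5.09% − 1.71% = 3.38%
E(R) = R_f + β × MRP = 1.71% + 2.0222 × 3.38% = 8.55%

8.55%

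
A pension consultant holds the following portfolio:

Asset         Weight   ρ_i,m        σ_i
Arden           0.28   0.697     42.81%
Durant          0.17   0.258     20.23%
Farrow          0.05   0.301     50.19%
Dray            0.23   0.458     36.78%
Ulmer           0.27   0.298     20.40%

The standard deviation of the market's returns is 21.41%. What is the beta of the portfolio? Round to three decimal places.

β_Arden = 0.697 × 42.81% / 21.41% = 1.3937
β_Durant = 0.258 × 20.23% / 21.41% = 0.2438
β_Farrow = 0.301 × 50.19% / 21.41% = 0.7056
β_Dray = 0.458 × 36.78% / 21.41% = 0.7868
β_Ulmer = 0.298 × 20.40% / 21.41% = 0.2839
β_P = Σ w_i β_i = 0.28×1.3937 + 0.17×0.2438 + 0.05×0.7056 + 0.23×0.7868 + 0.27×0.2839 = 0.7246

0.725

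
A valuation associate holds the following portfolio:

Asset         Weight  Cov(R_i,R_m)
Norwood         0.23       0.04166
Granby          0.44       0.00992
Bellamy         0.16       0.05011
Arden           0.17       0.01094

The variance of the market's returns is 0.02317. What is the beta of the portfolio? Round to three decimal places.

β_Norwood = 0.04166 / 0.02317 = 1.7980
β_Granby = 0.00992 / 0.02317 = 0.4281
β_Bellamy = 0.05011 / 0.02317 = 2.1627
β_Arden = 0.01094 / 0.02317 = 0.4722
β_P = Σ w_i β_i = 0.23×1.7980 + 0.44×0.4281 + 0.16×2.1627 + 0.17×0.4722 = 1.0282

1.028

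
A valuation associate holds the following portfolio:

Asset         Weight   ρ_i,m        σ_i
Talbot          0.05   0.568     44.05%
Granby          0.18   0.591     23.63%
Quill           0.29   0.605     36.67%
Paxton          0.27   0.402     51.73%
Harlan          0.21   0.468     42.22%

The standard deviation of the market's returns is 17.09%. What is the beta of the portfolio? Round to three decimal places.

1.168

β_Talbot = 0.568 × 44.05% / 17.09% = 1.4640
β_Granby = 0.591 × 23.63% / 17.09% = 0.8172
β_Quill = 0.605 × 36.67% / 17.09% = 1.2981
β_Paxton = 0.402 × 51.73% / 17.09% = 1.2168
β_Harlan = 0.468 × 42.22% / 17.09% = 1.1562
β_P = Σ w_i β_i = 0.05×1.4640 + 0.18×0.8172 + 0.29×1.2981 + 0.27×1.2168 + 0.21×1.1562 = 1.1681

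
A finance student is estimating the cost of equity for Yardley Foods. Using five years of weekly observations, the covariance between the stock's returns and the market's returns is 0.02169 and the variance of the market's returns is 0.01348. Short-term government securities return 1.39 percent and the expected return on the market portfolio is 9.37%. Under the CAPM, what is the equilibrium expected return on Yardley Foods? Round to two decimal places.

β = Cov(R_i, R_m) / Var(R_m) = 0.02169 / 0.01348 = 1.6091
MRP = 9.37% − 1.39% = 7.98%
E(R) = R_f + β × MRP = 1.39% + 1.6091 × 7.98% = 14.23%

14.23%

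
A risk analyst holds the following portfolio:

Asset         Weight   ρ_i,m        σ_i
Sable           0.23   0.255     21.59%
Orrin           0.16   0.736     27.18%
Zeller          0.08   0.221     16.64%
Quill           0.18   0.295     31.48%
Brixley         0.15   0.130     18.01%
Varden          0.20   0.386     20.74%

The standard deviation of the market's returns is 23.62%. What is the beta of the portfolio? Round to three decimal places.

β_Sable = 0.255 × 21.59% / 23.62% = 0.2331
β_Orrin = 0.736 × 27.18% / 23.62% = 0.8469
β_Zeller = 0.221 × 16.64% / 23.62% = 0.1557
β_Quill = 0.295 × 31.48% / 23.62% = 0.3932
β_Brixley = 0.130 × 18.01% / 23.62% = 0.0991
β_Varden = 0.386 × 20.74% / 23.62% = 0.3389
β_P = Σ w_i β_i = 0.23×0.2331 + 0.16×0.8469 + 0.08×0.1557 + 0.18×0.3932 + 0.15×0.0991 + 0.20×0.3389 = 0.3550

0.355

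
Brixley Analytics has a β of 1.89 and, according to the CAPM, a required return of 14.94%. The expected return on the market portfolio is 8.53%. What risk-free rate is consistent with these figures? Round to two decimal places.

1.33%

E(R) = R_f + β(E(R_m) − R_f) = R_f(1 − β) + β·E(R_m)
14.94% = R_f × (1 − 1.89) + 1.89 × 8.53%
14.94% = R_f × -0.89 + 16.1217%
R_f = (14.94% − 16.1217%) / -0.89 = 1.33%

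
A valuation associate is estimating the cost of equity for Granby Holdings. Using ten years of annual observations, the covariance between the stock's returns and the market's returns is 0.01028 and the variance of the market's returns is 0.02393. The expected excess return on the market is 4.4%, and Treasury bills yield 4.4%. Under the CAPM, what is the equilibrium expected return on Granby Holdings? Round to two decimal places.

β = Cov(R_i, R_m) / Var(R_m) = 0.01028 / 0.02393 = 0.4296
E(R) = R_f + β × MRP = 4.4% + 0.4296 × 4.4% = 6.29%

6.29%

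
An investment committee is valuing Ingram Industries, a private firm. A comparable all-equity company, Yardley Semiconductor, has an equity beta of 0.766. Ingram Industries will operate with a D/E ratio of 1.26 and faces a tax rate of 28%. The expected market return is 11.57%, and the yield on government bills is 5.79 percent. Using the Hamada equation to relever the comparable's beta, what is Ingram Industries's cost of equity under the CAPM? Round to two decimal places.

14.23%

β_L = β_U × [1 + (1 − t)(D/E)] = 0.766 × [1 + (1 − 0.28) × 1.26]
    = 0.766 × [1 + 0.72 × 1.26] = 0.766 × 1.9072 = 1.4609
MRP = 11.57% − 5.79% = 5.78%
E(R) = R_f + β_L × MRP = 5.79% + 1.4609 × 5.78% = 14.23%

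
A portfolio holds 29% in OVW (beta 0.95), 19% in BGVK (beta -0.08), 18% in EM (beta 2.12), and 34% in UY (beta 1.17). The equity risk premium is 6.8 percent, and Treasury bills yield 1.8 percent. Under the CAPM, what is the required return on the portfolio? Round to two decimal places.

8.87%

β_P = Σ w_i β_i = 0.29×0.95 + 0.19×-0.08 + 0.18×2.12 + 0.34×1.17 = 1.0397
E(R_P) = R_f + β_P × MRP = 1.8% + 1.0397 × 6.8% = 8.87%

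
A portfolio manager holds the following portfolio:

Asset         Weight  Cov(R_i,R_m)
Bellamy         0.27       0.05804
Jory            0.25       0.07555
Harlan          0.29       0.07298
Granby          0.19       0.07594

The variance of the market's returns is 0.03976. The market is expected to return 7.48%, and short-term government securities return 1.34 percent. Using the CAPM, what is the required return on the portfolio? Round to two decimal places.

12.17%

β_Bellamy = 0.05804 / 0.03976 = 1.4598
β_Jory = 0.07555 / 0.03976 = 1.9002
β_Harlan = 0.07298 / 0.03976 = 1.8355
β_Granby = 0.07594 / 0.03976 = 1.9100
β_P = Σ w_i β_i = 0.27×1.4598 + 0.25×1.9002 + 0.29×1.8355 + 0.19×1.9100 = 1.7644
MRP = 7.48% − 1.34% = 6.14%
E(R_P) = R_f + β_P × MRP = 1.34% + 1.7644 × 6.14% = 12.17%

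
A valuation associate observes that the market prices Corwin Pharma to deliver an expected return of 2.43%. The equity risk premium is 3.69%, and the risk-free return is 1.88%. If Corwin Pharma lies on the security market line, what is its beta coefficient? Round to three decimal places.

β = (E(R) − R_f) / MRP = (2.43% − 1.88%) / 3.69% = 0.55% / 3.69% = 0.149

0.149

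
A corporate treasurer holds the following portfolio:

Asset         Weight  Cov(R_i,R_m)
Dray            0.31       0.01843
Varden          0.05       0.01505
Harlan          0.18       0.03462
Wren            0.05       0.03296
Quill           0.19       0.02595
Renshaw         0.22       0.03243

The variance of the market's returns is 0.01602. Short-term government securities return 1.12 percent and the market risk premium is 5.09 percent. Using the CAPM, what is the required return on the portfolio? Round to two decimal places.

9.51%

β_Dray = 0.01843 / 0.01602 = 1.1504
β_Varden = 0.01505 / 0.01602 = 0.9395
β_Harlan = 0.03462 / 0.01602 = 2.1610
β_Wren = 0.03296 / 0.01602 = 2.0574
β_Quill = 0.02595 / 0.01602 = 1.6199
β_Renshaw = 0.03243 / 0.01602 = 2.0243
β_P = Σ w_i β_i = 0.31×1.1504 + 0.05×0.9395 + 0.18×2.1610 + 0.05×2.0574 + 0.19×1.6199 + 0.22×2.0243 = 1.6486
E(R_P) = R_f + β_P × MRP = 1.12% + 1.6486 × 5.09% = 9.51%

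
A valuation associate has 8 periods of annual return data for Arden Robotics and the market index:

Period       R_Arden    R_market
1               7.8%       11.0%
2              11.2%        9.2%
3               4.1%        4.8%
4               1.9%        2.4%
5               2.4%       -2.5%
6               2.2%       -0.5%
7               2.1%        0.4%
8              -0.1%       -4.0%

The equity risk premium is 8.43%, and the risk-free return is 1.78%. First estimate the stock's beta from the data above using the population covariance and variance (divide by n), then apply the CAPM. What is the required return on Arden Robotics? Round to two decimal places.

6.97%

Mean R_i = (7.8 + 11.2 + 4.1 + 1.9 + 2.4 + 2.2 + 2.1 − 0.1) / 8 = 3.9500%
Mean R_m = (11.0 + 9.2 + 4.8 + 2.4 − 2.5 − 0.5 + 0.4 − 4.0) / 8 = 2.6000%
Σ(R_i − R̄_i)(R_m − R̄_m) = 125.0600  ⇒  Cov = 125.0600 / 8 = 15.6325
Σ(R_m − R̄_m)² = 203.0200  ⇒  Var(R_m) = 203.0200 / 8 = 25.3775
β = Cov / Var(R_m) = 15.6325 / 25.3775 = 0.6160
E(R) = R_f + β × MRP = 1.78% + 0.6160 × 8.43% = 6.97%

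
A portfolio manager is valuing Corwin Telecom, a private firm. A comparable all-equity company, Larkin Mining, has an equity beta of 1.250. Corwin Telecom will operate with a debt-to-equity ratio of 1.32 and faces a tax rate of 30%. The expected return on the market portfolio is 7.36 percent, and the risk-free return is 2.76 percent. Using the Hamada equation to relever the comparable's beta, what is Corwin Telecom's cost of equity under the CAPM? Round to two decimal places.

β_L = β_U × [1 + (1 − t)(D/E)] = 1.250 × [1 + (1 − 0.30) × 1.32]
    = 1.250 × [1 + 0.70 × 1.32] = 1.250 × 1.9240 = 2.4050
MRP = 7.36% − 2.76% = 4.60%
E(R) = R_f + β_L × MRP = 2.76% + 2.4050 × 4.60% = 13.82%

13.82%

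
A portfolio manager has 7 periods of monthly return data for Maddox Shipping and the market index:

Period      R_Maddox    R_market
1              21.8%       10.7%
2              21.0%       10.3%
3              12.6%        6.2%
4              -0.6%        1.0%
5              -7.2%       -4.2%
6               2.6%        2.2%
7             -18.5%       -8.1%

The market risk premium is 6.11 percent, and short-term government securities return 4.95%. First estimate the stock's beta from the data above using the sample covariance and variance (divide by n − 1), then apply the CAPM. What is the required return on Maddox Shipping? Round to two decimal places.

17.74%

Mean R_i = (21.8 + 21.0 + 12.6 − 0.6 − 7.2 + 2.6 − 18.5) / 7 = 4.5286%
Mean R_m = (10.7 + 10.3 + 6.2 + 1.0 − 4.2 + 2.2 − 8.1) / 7 = 2.5857%
Σ(R_i − R̄_i)(R_m − R̄_m) = 630.9229  ⇒  Cov = 630.9229 / 6 = 105.1538
Σ(R_m − R̄_m)² = 301.3086  ⇒  Var(R_m) = 301.3086 / 6 = 50.2181
β = Cov / Var(R_m) = 105.1538 / 50.2181 = 2.0939
E(R) = R_f + β × MRP = 4.95% + 2.0939 × 6.11% = 17.74%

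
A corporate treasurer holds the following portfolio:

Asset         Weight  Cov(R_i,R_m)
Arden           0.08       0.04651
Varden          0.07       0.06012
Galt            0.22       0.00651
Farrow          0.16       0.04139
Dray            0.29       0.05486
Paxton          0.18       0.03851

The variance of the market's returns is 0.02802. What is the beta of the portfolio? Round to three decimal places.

β_Arden = 0.04651 / 0.02802 = 1.6599
β_Varden = 0.06012 / 0.02802 = 2.1456
β_Galt = 0.00651 / 0.02802 = 0.2323
β_Farrow = 0.04139 / 0.02802 = 1.4772
β_Dray = 0.05486 / 0.02802 = 1.9579
β_Paxton = 0.03851 / 0.02802 = 1.3744
β_P = Σ w_i β_i = 0.08×1.6599 + 0.07×2.1456 + 0.22×0.2323 + 0.16×1.4772 + 0.29×1.9579 + 0.18×1.3744 = 1.3856

1.386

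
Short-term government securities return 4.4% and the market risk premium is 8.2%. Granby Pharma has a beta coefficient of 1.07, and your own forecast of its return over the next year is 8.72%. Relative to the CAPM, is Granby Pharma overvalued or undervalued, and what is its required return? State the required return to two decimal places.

Required return = R_f + β·MRP = 4.4% + 1.07 × 8.2% = 13.17%
Forecast 8.72% < required 13.17% → the stock plots below the SML → overvalued.

Overvalued; required return 13.17%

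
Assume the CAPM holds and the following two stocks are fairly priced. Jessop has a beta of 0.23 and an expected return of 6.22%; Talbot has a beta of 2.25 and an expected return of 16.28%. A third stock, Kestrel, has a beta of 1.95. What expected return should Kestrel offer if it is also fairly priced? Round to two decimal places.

MRP (SML slope) = (16.28% − 6.22%) / (2.25 − 0.23) = 10.06% / 2.02 = 4.9802%
R_f (intercept) = 6.22% − 0.23 × 4.9802% = 5.0746%
E(R_Kestrel) = R_f + β × MRP = 5.0746% + 1.95 × 4.9802% = 14.79%

14.79%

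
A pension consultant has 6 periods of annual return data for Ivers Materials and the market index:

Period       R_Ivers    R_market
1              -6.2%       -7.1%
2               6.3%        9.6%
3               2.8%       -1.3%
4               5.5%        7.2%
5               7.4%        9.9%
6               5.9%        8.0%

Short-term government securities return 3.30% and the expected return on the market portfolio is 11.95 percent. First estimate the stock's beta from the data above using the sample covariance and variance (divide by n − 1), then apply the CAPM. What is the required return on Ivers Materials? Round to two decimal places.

Mean R_i = (-6.2 + 6.3 + 2.8 + 5.5 + 7.4 + 5.9) / 6 = 3.6167%
Mean R_m = (-7.1 + 9.6 − 1.3 + 7.2 + 9.9 + 8.0) / 6 = 4.3833%
Σ(R_i − R̄_i)(R_m − R̄_m) = 165.8017  ⇒  Cov = 165.8017 / 5 = 33.1603
Σ(R_m − R̄_m)² = 242.8283  ⇒  Var(R_m) = 242.8283 / 5 = 48.5657
β = Cov / Var(R_m) = 33.1603 / 48.5657 = 0.6828
MRP = 11.95% − 3.30% = 8.65%
E(R) = R_f + β × MRP = 3.30% + 0.6828 × 8.65% = 9.21%

9.21%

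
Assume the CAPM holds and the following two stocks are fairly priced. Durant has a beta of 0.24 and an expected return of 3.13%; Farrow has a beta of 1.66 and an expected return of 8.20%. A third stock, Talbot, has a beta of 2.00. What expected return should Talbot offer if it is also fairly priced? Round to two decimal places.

MRP (SML slope) = (8.20% − 3.13%) / (1.66 − 0.24) = 5.07% / 1.42 = 3.5704%
R_f (intercept) = 3.13% − 0.24 × 3.5704% = 2.2731%
E(R_Talbot) = R_f + β × MRP = 2.2731% + 2.00 × 3.5704% = 9.41%

9.41%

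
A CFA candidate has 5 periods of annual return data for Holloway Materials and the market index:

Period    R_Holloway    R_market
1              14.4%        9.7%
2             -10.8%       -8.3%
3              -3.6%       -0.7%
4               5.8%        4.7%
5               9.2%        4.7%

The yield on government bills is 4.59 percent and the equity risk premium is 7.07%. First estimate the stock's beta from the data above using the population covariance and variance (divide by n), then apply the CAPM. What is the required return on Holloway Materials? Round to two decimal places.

14.86%

Mean R_i = (14.4 − 10.8 − 3.6 + 5.8 + 9.2) / 5 = 3.0000%
Mean R_m = (9.7 − 8.3 − 0.7 + 4.7 + 4.7) / 5 = 2.0200%
Σ(R_i − R̄_i)(R_m − R̄_m) = 272.0400  ⇒  Cov = 272.0400 / 5 = 54.4080
Σ(R_m − R̄_m)² = 187.2480  ⇒  Var(R_m) = 187.2480 / 5 = 37.4496
β = Cov / Var(R_m) = 54.4080 / 37.4496 = 1.4528
E(R) = R_f + β × MRP = 4.59% + 1.4528 × 7.07% = 14.86%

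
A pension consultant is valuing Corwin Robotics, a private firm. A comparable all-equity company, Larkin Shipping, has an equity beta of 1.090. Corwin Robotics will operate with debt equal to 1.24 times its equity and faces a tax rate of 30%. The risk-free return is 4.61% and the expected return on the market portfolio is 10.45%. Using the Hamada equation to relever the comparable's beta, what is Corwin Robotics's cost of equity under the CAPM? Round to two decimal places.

16.50%

β_L = β_U × [1 + (1 − t)(D/E)] = 1.090 × [1 + (1 − 0.30) × 1.24]
    = 1.090 × [1 + 0.70 × 1.24] = 1.090 × 1.8680 = 2.0361
MRP = 10.45% − 4.61% = 5.84%
E(R) = R_f + β_L × MRP = 4.61% + 2.0361 × 5.84% = 16.50%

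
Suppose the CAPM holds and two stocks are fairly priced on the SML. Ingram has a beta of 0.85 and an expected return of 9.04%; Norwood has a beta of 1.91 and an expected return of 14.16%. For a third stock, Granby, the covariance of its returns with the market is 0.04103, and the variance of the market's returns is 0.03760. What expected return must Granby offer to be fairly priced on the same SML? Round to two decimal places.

10.21%

MRP = (14.16% − 9.04%) / (1.91 − 0.85) = 4.8302%
R_f = 9.04% − 0.85 × 4.8302% = 4.9343%
β_Granby = Cov / Var(R_m) = 0.04103 / 0.03760 = 1.0912
E(R_Granby) = R_f + β × MRP = 4.9343% + 1.0912 × 4.8302% = 10.21%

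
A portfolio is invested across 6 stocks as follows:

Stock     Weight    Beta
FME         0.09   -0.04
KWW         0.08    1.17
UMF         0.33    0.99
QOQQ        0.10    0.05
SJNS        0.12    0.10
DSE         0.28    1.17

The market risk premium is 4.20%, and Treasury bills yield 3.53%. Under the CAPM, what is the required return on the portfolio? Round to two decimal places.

β_P = Σ w_i β_i = 0.09×-0.04 + 0.08×1.17 + 0.33×0.99 + 0.10×0.05 + 0.12×0.10 + 0.28×1.17 = 0.7613
E(R_P) = R_f + β_P × MRP = 3.53% + 0.7613 × 4.20% = 6.73%

6.73%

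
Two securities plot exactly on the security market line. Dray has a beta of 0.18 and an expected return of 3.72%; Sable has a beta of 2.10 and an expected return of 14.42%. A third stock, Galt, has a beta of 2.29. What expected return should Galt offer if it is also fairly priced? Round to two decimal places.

15.48%

MRP (SML slope) = (14.42% − 3.72%) / (2.10 − 0.18) = 10.70% / 1.92 = 5.5729%
R_f (intercept) = 3.72% − 0.18 × 5.5729% = 2.7169%
E(R_Galt) = R_f + β × MRP = 2.7169% + 2.29 × 5.5729% = 15.48%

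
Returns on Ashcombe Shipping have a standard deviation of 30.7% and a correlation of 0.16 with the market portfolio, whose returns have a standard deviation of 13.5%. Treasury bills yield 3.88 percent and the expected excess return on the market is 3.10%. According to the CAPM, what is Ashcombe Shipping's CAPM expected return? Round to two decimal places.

β = ρ × σ_i / σ_m = 0.16 × 30.7% / 13.5% = 0.3639
E(R) = 3.88% + 0.3639 × 3.10% = 5.01%

5.01%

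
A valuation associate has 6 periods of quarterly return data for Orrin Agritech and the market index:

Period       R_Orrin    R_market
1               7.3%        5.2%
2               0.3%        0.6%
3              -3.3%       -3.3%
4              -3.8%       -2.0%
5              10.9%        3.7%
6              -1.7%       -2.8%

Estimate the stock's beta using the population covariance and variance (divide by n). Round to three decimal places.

Mean R_i = (7.3 + 0.3 − 3.3 − 3.8 + 10.9 − 1.7) / 6 = 1.6167%
Mean R_m = (5.2 + 0.6 − 3.3 − 2.0 + 3.7 − 2.8) / 6 = 0.2333%
Σ(R_i − R̄_i)(R_m − R̄_m) = 99.4567  ⇒  Cov = 99.4567 / 6 = 16.5761
Σ(R_m − R̄_m)² = 63.4933  ⇒  Var(R_m) = 63.4933 / 6 = 10.5822
β = Cov / Var(R_m) = 16.5761 / 10.5822 = 1.5664

1.566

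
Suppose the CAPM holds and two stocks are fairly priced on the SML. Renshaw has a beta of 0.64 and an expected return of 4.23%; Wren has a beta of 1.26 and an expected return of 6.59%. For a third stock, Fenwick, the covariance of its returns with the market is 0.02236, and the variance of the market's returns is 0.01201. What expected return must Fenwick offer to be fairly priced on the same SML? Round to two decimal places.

8.88%

MRP = (6.59% − 4.23%) / (1.26 − 0.64) = 3.8065%
R_f = 4.23% − 0.64 × 3.8065% = 1.7938%
β_Fenwick = Cov / Var(R_m) = 0.02236 / 0.01201 = 1.8618
E(R_Fenwick) = R_f + β × MRP = 1.7938% + 1.8618 × 3.8065% = 8.88%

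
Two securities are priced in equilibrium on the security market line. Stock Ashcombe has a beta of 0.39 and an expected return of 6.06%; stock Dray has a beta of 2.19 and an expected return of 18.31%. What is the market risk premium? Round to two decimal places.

6.81%

Both satisfy E(R) = R_f + β·MRP, so the slope of the SML is
MRP = (18.31% − 6.06%) / (2.19 − 0.39) = 12.25% / 1.80 = 6.8056%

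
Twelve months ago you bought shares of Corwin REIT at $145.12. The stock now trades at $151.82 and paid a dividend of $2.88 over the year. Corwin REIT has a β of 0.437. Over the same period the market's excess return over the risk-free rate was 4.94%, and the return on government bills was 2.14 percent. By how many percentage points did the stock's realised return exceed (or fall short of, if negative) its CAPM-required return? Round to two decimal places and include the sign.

+2.30%

Realised HPR = (P1 + D1 − P0) / P0 = (151.82 + 2.88 − 145.12) / 145.12 = 9.58 / 145.12 = 6.6014%
CAPM required = R_f + β·MRP = 2.14% + 0.437 × 4.94% = 4.29878%
α = realised − required = 6.6014% − 4.29878% = +2.30%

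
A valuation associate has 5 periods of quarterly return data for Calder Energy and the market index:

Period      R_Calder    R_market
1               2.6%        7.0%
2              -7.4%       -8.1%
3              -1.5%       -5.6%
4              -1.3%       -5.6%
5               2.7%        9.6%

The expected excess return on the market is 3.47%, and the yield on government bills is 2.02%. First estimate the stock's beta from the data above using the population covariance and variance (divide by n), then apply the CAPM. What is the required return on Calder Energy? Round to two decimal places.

Mean R_i = (2.6 − 7.4 − 1.5 − 1.3 + 2.7) / 5 = -0.9800%
Mean R_m = (7.0 − 8.1 − 5.6 − 5.6 + 9.6) / 5 = -0.5400%
Σ(R_i − R̄_i)(R_m − R̄_m) = 117.0940  ⇒  Cov = 117.0940 / 5 = 23.4188
Σ(R_m − R̄_m)² = 268.0320  ⇒  Var(R_m) = 268.0320 / 5 = 53.6064
β = Cov / Var(R_m) = 23.4188 / 53.6064 = 0.4369
E(R) = R_f + β × MRP = 2.02% + 0.4369 × 3.47% = 3.54%

3.54%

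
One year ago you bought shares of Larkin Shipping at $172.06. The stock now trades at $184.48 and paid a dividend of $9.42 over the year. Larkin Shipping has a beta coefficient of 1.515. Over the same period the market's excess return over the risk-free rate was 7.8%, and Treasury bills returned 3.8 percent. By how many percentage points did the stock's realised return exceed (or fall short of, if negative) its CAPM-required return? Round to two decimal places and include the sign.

-2.92%

Realised HPR = (P1 + D1 − P0) / P0 = (184.48 + 9.42 − 172.06) / 172.06 = 21.84 / 172.06 = 12.6932%
CAPM required = R_f + β·MRP = 3.8% + 1.515 × 7.8% = 15.6170%
α = realised − required = 12.6932% − 15.6170% = -2.92%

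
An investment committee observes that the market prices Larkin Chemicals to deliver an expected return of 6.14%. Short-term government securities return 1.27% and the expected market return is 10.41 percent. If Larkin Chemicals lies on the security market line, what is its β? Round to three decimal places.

MRP = 10.41% − 1.27% = 9.14%
β = (E(R) − R_f) / MRP = (6.14% − 1.27%) / 9.14% = 4.87% / 9.14% = 0.533

0.533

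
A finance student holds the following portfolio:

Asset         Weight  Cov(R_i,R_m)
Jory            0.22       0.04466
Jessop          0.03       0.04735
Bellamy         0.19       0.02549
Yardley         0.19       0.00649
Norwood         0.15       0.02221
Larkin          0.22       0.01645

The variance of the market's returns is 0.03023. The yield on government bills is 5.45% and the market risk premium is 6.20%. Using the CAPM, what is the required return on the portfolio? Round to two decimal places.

10.43%

β_Jory = 0.04466 / 0.03023 = 1.4773
β_Jessop = 0.04735 / 0.03023 = 1.5663
β_Bellamy = 0.02549 / 0.03023 = 0.8432
β_Yardley = 0.00649 / 0.03023 = 0.2147
β_Norwood = 0.02221 / 0.03023 = 0.7347
β_Larkin = 0.01645 / 0.03023 = 0.5442
β_P = Σ w_i β_i = 0.22×1.4773 + 0.03×1.5663 + 0.19×0.8432 + 0.19×0.2147 + 0.15×0.7347 + 0.22×0.5442 = 0.8029
E(R_P) = R_f + β_P × MRP = 5.45% + 0.8029 × 6.20% = 10.43%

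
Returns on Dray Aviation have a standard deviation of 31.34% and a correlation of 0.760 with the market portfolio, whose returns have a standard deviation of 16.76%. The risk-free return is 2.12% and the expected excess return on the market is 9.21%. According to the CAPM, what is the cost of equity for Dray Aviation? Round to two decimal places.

β = ρ × σ_i / σ_m = 0.760 × 31.34% / 16.76% = 1.4211
E(R) = 2.12% + 1.4211 × 9.21% = 15.21%

15.21%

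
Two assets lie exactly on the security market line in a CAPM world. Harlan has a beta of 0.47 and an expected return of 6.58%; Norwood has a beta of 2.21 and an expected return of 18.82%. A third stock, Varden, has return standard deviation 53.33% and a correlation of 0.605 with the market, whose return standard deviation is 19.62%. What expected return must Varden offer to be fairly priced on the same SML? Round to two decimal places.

MRP = (18.82% − 6.58%) / (2.21 − 0.47) = 7.0345%
R_f = 6.58% − 0.47 × 7.0345% = 3.2738%
β_Varden = ρ·σ_i/σ_m = 0.605 × 53.33 / 19.62 = 1.6445
E(R_Varden) = R_f + β × MRP = 3.2738% + 1.6445 × 7.0345% = 14.84%

14.84%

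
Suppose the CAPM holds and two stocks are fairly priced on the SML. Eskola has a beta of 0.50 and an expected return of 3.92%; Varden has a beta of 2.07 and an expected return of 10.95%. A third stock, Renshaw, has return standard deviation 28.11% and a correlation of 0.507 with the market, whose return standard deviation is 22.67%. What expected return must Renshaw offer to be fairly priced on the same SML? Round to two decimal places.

MRP = (10.95% − 3.92%) / (2.07 − 0.50) = 4.4777%
R_f = 3.92% − 0.50 × 4.4777% = 1.6812%
β_Renshaw = ρ·σ_i/σ_m = 0.507 × 28.11 / 22.67 = 0.6287
E(R_Renshaw) = R_f + β × MRP = 1.6812% + 0.6287 × 4.4777% = 4.50%

4.50%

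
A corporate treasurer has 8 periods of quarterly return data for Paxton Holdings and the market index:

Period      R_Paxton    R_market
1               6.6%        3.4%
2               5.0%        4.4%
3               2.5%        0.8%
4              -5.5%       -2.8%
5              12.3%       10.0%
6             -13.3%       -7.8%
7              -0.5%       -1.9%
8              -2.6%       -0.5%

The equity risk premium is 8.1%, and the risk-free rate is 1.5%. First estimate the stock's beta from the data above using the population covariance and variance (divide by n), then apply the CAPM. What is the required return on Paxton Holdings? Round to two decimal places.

13.14%

Mean R_i = (6.6 + 5.0 + 2.5 − 5.5 + 12.3 − 13.3 − 0.5 − 2.6) / 8 = 0.5625%
Mean R_m = (3.4 + 4.4 + 0.8 − 2.8 + 10.0 − 7.8 − 1.9 − 0.5) / 8 = 0.7000%
Σ(R_i − R̄_i)(R_m − R̄_m) = 287.6800  ⇒  Cov = 287.6800 / 8 = 35.9600
Σ(R_m − R̄_m)² = 200.1800  ⇒  Var(R_m) = 200.1800 / 8 = 25.0225
β = Cov / Var(R_m) = 35.9600 / 25.0225 = 1.4371
E(R) = R_f + β × MRP = 1.5% + 1.4371 × 8.1% = 13.14%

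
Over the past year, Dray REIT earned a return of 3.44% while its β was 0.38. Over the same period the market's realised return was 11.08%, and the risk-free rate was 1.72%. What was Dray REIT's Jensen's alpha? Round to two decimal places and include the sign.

Market excess return = 11.08% − 1.72% = 9.36%
CAPM benchmark = R_f + β(R_m − R_f) = 1.72% + 0.38 × 9.36% = 5.2768%
α = actual − benchmark = 3.44% − 5.2768% = -1.84%

-1.84%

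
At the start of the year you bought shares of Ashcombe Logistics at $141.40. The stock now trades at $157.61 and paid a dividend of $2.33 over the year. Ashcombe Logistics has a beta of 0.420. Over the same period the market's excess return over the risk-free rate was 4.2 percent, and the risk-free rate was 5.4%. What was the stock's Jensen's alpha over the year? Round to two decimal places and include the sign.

+5.95%

Realised HPR = (P1 + D1 − P0) / P0 = (157.61 + 2.33 − 141.40) / 141.40 = 18.54 / 141.40 = 13.1117%
CAPM required = R_f + β·MRP = 5.4% + 0.420 × 4.2% = 7.1640%
α = realised − required = 13.1117% − 7.1640% = +5.95%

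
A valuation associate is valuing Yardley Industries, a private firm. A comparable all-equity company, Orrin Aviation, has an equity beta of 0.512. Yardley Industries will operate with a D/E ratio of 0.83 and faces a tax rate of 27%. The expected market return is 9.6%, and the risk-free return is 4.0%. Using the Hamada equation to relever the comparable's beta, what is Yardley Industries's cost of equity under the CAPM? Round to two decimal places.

β_L = β_U × [1 + (1 − t)(D/E)] = 0.512 × [1 + (1 − 0.27) × 0.83]
    = 0.512 × [1 + 0.73 × 0.83] = 0.512 × 1.6059 = 0.8222
MRP = 9.6% − 4.0% = 5.60%
E(R) = R_f + β_L × MRP = 4.0% + 0.8222 × 5.6% = 8.60%

8.60%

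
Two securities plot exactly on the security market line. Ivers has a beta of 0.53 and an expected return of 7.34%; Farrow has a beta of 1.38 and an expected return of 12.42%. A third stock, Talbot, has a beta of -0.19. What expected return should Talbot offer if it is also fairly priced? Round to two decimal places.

MRP (SML slope) = (12.42% − 7.34%) / (1.38 − 0.53) = 5.08% / 0.85 = 5.9765%
R_f (intercept) = 7.34% − 0.53 × 5.9765% = 4.1725%
E(R_Talbot) = R_f + β × MRP = 4.1725% + -0.19 × 5.9765% = 3.04%

3.04%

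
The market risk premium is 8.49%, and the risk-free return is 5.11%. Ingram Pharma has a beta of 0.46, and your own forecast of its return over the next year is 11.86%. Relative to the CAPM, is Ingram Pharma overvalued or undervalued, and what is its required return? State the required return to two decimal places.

Undervalued; required return 9.02%

Required return = R_f + β·MRP = 5.11% + 0.46 × 8.49% = 9.02%
Forecast 11.86% > required 9.02% → the stock plots above the SML → undervalued.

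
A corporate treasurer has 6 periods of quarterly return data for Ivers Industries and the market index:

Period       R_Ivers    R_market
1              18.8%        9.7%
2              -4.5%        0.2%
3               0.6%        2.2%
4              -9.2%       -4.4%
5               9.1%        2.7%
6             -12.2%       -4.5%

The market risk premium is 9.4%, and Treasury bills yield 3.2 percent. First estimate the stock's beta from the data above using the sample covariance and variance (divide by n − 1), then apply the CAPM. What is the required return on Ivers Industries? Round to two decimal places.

Mean R_i = (18.8 − 4.5 + 0.6 − 9.2 + 9.1 − 12.2) / 6 = 0.4333%
Mean R_m = (9.7 + 0.2 + 2.2 − 4.4 + 2.7 − 4.5) / 6 = 0.9833%
Σ(R_i − R̄_i)(R_m − R̄_m) = 300.1733  ⇒  Cov = 300.1733 / 5 = 60.0347
Σ(R_m − R̄_m)² = 140.0683  ⇒  Var(R_m) = 140.0683 / 5 = 28.0137
β = Cov / Var(R_m) = 60.0347 / 28.0137 = 2.1430
E(R) = R_f + β × MRP = 3.2% + 2.1430 × 9.4% = 23.34%

23.34%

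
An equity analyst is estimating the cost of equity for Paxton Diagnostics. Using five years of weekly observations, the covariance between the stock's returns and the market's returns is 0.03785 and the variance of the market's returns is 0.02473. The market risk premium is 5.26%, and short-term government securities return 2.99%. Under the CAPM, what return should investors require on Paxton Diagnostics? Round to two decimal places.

11.04%

β = Cov(R_i, R_m) / Var(R_m) = 0.03785 / 0.02473 = 1.5305
E(R) = R_f + β × MRP = 2.99% + 1.5305 × 5.26% = 11.04%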